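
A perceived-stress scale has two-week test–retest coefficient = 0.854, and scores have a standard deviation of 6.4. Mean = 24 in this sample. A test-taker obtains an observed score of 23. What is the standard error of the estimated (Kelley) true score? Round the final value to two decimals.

2.26

SE_est = SD · √(r(1 − r)) = 6.400 · √0.125 ≈ 6.400 · 0.353 ≈ 2.260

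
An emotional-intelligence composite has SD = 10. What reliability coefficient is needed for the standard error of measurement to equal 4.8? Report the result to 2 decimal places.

0.77

r = 1 − (4.800/10)² ≈ 1 − 0.230 ≈ 0.770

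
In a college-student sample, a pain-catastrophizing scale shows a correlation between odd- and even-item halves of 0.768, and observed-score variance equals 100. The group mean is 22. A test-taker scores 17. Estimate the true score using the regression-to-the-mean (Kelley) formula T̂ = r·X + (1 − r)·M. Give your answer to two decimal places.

17.66

Full-length reliability (Spearman-Brown) = 2(0.768)/(1+0.768) ≈ 0.86878
T̂ = r·X + (1 − r)·M = 0.86878·17 + 0.13122·22 ≈ 14.76923 + 2.88688 ≈ 17.65611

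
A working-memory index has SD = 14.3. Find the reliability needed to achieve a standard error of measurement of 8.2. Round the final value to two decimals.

Required reliability = 1 − (SEM/SD)² = 1 − 0.32882 ≈ 0.67118

0.67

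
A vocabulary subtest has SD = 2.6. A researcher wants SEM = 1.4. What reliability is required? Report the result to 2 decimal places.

Required reliability = 1 − (SEM/SD)² = 1 − 0.28994 ≃ 0.71006

0.71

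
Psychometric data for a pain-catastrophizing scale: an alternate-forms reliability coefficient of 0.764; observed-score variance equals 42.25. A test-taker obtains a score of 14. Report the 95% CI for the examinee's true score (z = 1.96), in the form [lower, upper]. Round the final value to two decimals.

[7.81, 20.19]

SD = √42.25 = 6.500
SEM = 6.500 · √(1 − 0.764) = 6.500 · √0.236 ≈ 6.500 · 0.486 ≈ 3.158
1.96 · SEM ≈ 6.189
Interval: (7.811, 20.189)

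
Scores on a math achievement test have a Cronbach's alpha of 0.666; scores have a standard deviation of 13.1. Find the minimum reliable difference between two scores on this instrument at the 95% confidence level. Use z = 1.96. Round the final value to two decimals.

20.99

SEM = 13.100 * √(1 − 0.666) = 13.100 * √0.334 ≈ 13.100 * 0.578 ≈ 7.571
Standard error of the difference = 7.571·√2 ≈ 10.707
Smallest detectable difference = 1.96*10.707 ≈ 20.985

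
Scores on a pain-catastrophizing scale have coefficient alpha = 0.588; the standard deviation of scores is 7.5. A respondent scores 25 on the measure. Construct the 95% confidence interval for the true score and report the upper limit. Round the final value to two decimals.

SEM = 7.5000×√(1 − 0.5880) ≃ 4.8140
Half-width = 1.96×4.8140 ≃ 9.4355
Upper bound: 25 + 9.4355 = 34.4355

34.44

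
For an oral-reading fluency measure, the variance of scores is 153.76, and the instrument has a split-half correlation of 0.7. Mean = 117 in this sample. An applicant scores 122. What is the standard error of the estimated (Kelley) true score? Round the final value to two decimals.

σ = 153.76^(1/2) = 12.400
Spearman-Brown: r = 2(0.7) / (1 + 0.7) = 1.400 / 1.700 ≈ 0.824
SE_est = 12.400*√(0.824*0.176) ≈ 4.727

4.73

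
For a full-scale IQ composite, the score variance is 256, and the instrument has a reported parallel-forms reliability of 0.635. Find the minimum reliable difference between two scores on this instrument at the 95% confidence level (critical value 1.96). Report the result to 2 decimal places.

26.79

σ = 256^(1/2) = 16.0000
SEM = 16.0000 · √(1 − 0.6350) = 16.0000 · √0.3650 ≃ 16.0000 · 0.6042 ≃ 9.6664
SE_diff = √2 · SEM ≃ 13.6704
Minimum reliable difference = 1.96 · SE_diff ≃ 1.96 · 13.6704 ≃ 26.7940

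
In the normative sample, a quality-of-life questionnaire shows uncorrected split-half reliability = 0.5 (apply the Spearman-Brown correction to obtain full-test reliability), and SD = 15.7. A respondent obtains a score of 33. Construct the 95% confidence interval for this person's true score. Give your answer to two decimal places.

Full-length reliability (Spearman-Brown) = 2(0.5)/(1+0.5) ≈ 0.667
SEM = 15.700 × √(1 − 0.667) = 15.700 × √0.333 ≈ 15.700 × 0.577 ≈ 9.064
Margin = 1.96 × 9.064 ≈ 17.766
CI = 33 ± 17.766 → [15.234, 50.766]

[15.23, 50.77]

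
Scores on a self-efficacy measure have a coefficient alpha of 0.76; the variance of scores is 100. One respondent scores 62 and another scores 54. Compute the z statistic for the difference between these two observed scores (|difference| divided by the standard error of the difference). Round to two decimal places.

SD = √100 = 10.0000
SEM = 10.0000 * √(1 − 0.7600) = 10.0000 * √0.2400 ≈ 10.0000 * 0.4899 ≈ 4.8990
Standard error of the difference = 4.8990·√2 ≈ 6.9282
z = |62 − 54| / 6.9282 = 8 / 6.9282 ≈ 1.1547

1.15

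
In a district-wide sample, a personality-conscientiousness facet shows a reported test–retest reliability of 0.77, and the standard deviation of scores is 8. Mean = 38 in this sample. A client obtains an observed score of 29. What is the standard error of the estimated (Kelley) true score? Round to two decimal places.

3.37

SE_est = SD · √(r(1 − r)) = 8.000 · √0.177 ≈ 8.000 · 0.421 ≈ 3.367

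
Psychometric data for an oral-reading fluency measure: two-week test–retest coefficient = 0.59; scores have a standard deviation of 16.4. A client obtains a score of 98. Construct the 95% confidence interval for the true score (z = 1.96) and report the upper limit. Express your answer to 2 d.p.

118.58

SEM = 16.40000×√(1 − 0.59000) ≈ 10.50112
Margin = 1.96 × 10.50112 ≈ 20.58220
Upper limit = 98 + 20.58220 ≈ 118.58220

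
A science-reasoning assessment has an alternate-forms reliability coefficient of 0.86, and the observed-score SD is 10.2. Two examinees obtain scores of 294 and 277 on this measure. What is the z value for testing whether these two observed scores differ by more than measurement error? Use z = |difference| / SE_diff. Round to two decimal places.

SEM = 10.2000·√(1 − 0.8600) ≈ 3.8165
SE_diff = SEM · √2 ≈ 3.8165 · 1.4142 ≈ 5.3973
z = 17 / 5.3973 ≈ 3.1497

3.15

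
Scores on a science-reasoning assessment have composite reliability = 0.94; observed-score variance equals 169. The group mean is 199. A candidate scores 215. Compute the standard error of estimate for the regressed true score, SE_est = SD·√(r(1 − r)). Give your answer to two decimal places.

SD = √169 ≃ 13.000
SE_est = 13.000·√(0.940·0.060) ≃ 3.087

3.09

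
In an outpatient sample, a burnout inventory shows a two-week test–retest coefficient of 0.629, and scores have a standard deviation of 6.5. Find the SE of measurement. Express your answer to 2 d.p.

3.96

SEM = 6.5000*√(1 − 0.6290) ≈ 3.9591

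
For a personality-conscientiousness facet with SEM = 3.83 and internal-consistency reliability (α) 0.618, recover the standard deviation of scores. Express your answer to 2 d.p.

6.20

SD = SEM / √(1 − r) = 3.83 / √0.3820 ≈ 3.83 / 0.6181 ≈ 6.1968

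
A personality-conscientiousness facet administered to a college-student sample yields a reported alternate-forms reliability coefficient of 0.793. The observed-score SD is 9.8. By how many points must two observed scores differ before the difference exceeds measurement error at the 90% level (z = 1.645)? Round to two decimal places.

10.37

SEM = 9.8000·√(1 − 0.7930) ≃ 4.4587
SE_diff = √2 · SEM ≃ 6.3056
Minimum reliable difference = 1.645 · SE_diff ≃ 1.645 · 6.3056 ≃ 10.3727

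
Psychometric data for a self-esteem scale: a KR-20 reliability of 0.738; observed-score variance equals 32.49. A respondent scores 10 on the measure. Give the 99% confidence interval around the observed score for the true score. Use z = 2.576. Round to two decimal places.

σ = 32.49^(1/2) = 5.70000
SEM = 5.70000 · √(1 − 0.73800) = 5.70000 · √0.26200 ≈ 5.70000 · 0.51186 ≈ 2.91760
Half-width = 2.576·2.91760 ≈ 7.51573
99% CI: 10 ± 7.51573 = [2.48427, 17.51573]

[2.48, 17.52]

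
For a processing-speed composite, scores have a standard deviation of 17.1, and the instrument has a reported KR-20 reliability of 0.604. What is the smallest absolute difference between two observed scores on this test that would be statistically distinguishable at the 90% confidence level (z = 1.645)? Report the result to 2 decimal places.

SEM = 17.1000×√(1 − 0.6040) ≃ 10.7608
Standard error of the difference = 10.7608·√2 ≃ 15.2180
Smallest detectable difference = 1.645×15.2180 ≃ 25.0337

25.03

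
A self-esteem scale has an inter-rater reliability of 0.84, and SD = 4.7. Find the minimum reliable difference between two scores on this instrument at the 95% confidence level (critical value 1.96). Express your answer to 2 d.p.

5.21

SEM = 4.70000×√(1 − 0.84000) ≈ 1.88000
Standard error of the difference = 1.88000·√2 ≈ 2.65872
Minimum reliable difference = 1.96 × SE_diff ≈ 1.96 × 2.65872 ≈ 5.21109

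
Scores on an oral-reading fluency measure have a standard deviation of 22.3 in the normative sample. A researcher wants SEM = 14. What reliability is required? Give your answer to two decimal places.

0.61

Required reliability = 1 − (SEM/SD)² = 1 − 0.394 ≃ 0.606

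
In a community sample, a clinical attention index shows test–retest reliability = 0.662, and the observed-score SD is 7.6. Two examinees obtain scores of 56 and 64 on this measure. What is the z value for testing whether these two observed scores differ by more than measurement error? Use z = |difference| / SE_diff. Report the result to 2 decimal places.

The standard error of measurement is 7.6000*√(1 − 0.6620) ≈ 7.6000*0.5814 ≈ 4.4185.
Standard error of the difference = 4.4185·√2 ≈ 6.2487
z = |56 − 64| / 6.2487 = 8 / 6.2487 ≈ 1.2803

1.28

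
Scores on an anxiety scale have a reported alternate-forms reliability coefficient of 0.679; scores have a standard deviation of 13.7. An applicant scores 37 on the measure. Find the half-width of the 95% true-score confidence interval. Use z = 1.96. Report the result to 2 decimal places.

SEM = 13.7000 × √(1 − 0.6790) = 13.7000 × √0.3210 ≃ 13.7000 × 0.5666 ≃ 7.7620
Half-width = 1.96×7.7620 ≃ 15.2135

15.21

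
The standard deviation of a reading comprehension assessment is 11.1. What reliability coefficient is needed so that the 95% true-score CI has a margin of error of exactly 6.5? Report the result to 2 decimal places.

0.91

Required SEM = 6.5 / 1.96 ≈ 3.316
Required reliability = 1 − (SEM/SD)² = 1 − 0.089 ≈ 0.911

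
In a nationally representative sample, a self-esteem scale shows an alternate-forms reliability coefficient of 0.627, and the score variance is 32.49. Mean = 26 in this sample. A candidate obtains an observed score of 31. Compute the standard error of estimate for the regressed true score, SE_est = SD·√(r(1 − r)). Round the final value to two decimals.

2.76

SD = √32.49 = 5.700
SE_est = SD * √(r(1 − r)) = 5.700 * √0.234 ≃ 5.700 * 0.484 ≃ 2.757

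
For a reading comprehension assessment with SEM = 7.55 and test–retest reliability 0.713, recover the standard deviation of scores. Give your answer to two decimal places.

14.09

σ = SEM·(1 − r)^(−1/2) ≈ 7.55·1.86663 ≈ 14.09308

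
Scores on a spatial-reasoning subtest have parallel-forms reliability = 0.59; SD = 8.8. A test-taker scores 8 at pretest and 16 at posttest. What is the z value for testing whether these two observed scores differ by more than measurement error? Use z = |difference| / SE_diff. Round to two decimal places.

1.00

The standard error of measurement is 8.80000*√(1 − 0.59000) ≈ 8.80000*0.64031 ≈ 5.63475.
SE_diff = √2 * SEM ≈ 7.96874
z = 8 / 7.96874 ≈ 1.00392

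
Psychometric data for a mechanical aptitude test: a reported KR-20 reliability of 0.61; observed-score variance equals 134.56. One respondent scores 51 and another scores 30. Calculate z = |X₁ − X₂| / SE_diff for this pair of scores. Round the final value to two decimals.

2.05

SD = √134.56 = 11.600
The standard error of measurement is 11.600×√(1 − 0.610) ≈ 11.600×0.624 ≈ 7.244.
SE_diff = √2 × SEM ≈ 10.245
z = |51 − 30| / 10.245 = 21 / 10.245 ≈ 2.050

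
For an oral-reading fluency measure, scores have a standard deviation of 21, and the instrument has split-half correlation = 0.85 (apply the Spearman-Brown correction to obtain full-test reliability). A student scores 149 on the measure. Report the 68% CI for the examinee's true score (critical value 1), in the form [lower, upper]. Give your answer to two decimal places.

Full-length reliability (Spearman-Brown) = 2(0.85)/(1+0.85) ≃ 0.9189
The standard error of measurement is 21.0000*√(1 − 0.9189) ≃ 21.0000*0.2847 ≃ 5.9797.
Margin = 1 * 5.9797 ≃ 5.9797
Interval: (143.0203, 154.9797)

[143.02, 154.98]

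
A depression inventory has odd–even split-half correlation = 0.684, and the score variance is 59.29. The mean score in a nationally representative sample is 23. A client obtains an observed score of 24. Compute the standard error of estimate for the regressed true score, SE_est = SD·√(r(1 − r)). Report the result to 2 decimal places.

σ = 59.29^(1/2) = 7.7000
Full-length reliability (Spearman-Brown) = 2(0.684)/(1+0.684) ≃ 0.8124
SE_est = 7.7000·√[r(1 − r)] ≃ 3.0063

3.01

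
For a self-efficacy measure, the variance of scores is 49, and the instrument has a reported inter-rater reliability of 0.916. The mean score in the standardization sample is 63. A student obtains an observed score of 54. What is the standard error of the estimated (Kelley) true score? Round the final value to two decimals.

1.94

SD = √49 = 7.0000
SE_est = SD · √(r(1 − r)) = 7.0000 · √0.0769 ≃ 7.0000 · 0.2774 ≃ 1.9417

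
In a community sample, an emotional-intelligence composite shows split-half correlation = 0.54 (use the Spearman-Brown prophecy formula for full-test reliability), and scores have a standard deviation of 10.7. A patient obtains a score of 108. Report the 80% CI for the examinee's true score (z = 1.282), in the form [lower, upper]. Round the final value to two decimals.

Full-length reliability (Spearman-Brown) = 2(0.54)/(1+0.54) ≈ 0.70130
SEM = 10.70000 × √(1 − 0.70130) = 10.70000 × √0.29870 ≈ 10.70000 × 0.54654 ≈ 5.84793
Half-width = 1.282×5.84793 ≈ 7.49705
CI = 108 ± 7.49705 → [100.50295, 115.49705]

[100.50, 115.50]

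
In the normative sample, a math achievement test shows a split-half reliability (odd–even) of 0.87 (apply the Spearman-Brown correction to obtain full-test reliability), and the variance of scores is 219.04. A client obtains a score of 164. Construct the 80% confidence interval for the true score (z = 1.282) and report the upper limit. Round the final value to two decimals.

SD = √219.04 ≈ 14.800
Spearman-Brown: r = 2(0.87) / (1 + 0.87) = 1.740 / 1.870 ≈ 0.930
The standard error of measurement is 14.800×√(1 − 0.930) ≈ 14.800×0.264 ≈ 3.902.
Margin = 1.282 × 3.902 ≈ 5.003
Upper bound: 164 + 5.003 = 169.003

169.00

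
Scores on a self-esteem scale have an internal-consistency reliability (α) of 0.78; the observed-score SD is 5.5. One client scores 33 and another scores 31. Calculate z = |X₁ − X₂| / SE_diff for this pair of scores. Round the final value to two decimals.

0.55

SEM = 5.500*√(1 − 0.780) ≈ 2.580
SE_diff = √2 * SEM ≈ 3.648
z = 2 / 3.648 ≈ 0.548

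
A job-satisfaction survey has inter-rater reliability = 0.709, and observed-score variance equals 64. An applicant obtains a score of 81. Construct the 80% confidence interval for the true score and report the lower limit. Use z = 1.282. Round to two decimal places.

75.47

SD = √64 = 8.000
SEM = 8.000×√(1 − 0.709) ≃ 4.316
Half-width = 1.282×4.316 ≃ 5.533
Lower bound: 81 − 5.533 = 75.467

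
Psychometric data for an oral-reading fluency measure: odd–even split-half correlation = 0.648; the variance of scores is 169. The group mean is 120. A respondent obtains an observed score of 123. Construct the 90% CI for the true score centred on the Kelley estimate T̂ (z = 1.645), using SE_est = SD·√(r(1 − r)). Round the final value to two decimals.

SD = √169 ≈ 13.00000
Full-length reliability (Spearman-Brown) = 2(0.648)/(1+0.648) ≈ 0.78641
T̂ = r·X + (1 − r)·M = 0.78641×123 + 0.21359×120 ≈ 96.72816 + 25.63107 ≈ 122.35922
SE_est = 13.00000·√[r(1 − r)] ≈ 5.32795
CI = 122.35922 ± 1.645 × 5.32795 → [113.59475, 131.12370]

[113.59, 131.12]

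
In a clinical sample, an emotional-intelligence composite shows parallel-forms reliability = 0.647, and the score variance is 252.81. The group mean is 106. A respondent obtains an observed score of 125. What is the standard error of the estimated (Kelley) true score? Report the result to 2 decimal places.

7.60

SD = √252.81 = 15.9000
SE_est = SD · √(r(1 − r)) = 15.9000 · √0.2284 ≈ 15.9000 · 0.4779 ≈ 7.5987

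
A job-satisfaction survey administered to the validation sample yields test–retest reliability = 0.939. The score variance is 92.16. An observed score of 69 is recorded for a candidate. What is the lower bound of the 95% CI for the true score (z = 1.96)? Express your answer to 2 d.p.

SD = √92.16 = 9.6000
The standard error of measurement is 9.6000*√(1 − 0.9390) ≈ 9.6000*0.2470 ≈ 2.3710.
1.96 * SEM ≈ 4.6472
Lower bound: 69 − 4.6472 = 64.3528

64.35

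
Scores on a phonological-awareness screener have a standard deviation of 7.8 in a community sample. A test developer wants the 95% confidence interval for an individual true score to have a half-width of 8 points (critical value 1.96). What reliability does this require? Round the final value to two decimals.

0.73

Required SEM = 8 / 1.96 ≃ 4.082
r = 1 − (SEM / SD)² = 1 − (4.082 / 7.8)² ≃ 1 − 0.274 ≃ 0.726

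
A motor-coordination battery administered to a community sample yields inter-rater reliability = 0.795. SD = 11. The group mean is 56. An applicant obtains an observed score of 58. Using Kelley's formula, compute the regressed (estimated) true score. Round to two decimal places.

Estimated true score = 0.795×58 + (1 − 0.795)×56 ≃ 57.590

57.59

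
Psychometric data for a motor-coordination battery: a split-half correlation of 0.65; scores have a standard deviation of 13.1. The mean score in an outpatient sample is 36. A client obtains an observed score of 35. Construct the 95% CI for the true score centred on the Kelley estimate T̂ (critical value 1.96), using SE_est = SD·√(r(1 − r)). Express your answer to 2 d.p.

Full-length reliability (Spearman-Brown) = 2(0.65)/(1+0.65) ≈ 0.7879
T̂ = 0.7879(35) + 0.2121(36) ≈ 35.2121
SE_est = SD × √(r(1 − r)) = 13.1000 × √0.1671 ≈ 13.1000 × 0.4088 ≈ 5.3554
95% CI: 35.2121 ± 10.4966 ≈ (24.7155, 45.7087)

[24.72, 45.71]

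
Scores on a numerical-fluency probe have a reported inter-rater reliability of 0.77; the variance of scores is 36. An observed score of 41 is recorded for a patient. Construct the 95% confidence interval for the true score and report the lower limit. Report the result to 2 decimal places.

SD = √36 = 6.00000
SEM = 6.00000 * √(1 − 0.77000) = 6.00000 * √0.23000 ≈ 6.00000 * 0.47958 ≈ 2.87750
1.96 * SEM ≈ 5.63990
Lower bound: 41 − 5.63990 = 35.36010

35.36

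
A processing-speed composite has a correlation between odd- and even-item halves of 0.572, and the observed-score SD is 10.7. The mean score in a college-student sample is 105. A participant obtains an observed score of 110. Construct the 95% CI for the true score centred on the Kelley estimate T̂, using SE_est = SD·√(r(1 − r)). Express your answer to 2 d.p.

[99.30, 117.97]

Spearman-Brown: r = 2(0.572) / (1 + 0.572) = 1.1440 / 1.5720 ≈ 0.7277
T̂ = 0.7277(110) + 0.2723(105) ≈ 108.6387
SE_est = SD × √(r(1 − r)) = 10.7000 × √0.1981 ≈ 10.7000 × 0.4451 ≈ 4.7628
95% CI: 108.6387 ± 9.3352 ≈ (99.3035, 117.9738)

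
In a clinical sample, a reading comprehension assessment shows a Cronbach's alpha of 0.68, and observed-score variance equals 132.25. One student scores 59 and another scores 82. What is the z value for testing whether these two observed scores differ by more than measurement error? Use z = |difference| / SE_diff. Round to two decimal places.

SD = √132.25 = 11.5000
SEM = 11.5000 · √(1 − 0.6800) = 11.5000 · √0.3200 ≈ 11.5000 · 0.5657 ≈ 6.5054
SE_diff = √2 · SEM ≈ 9.2000
z = |59 − 82| / 9.2000 = 23 / 9.2000 ≈ 2.5000

2.50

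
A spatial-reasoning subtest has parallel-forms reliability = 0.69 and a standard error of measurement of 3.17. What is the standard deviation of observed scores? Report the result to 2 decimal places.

σ = SEM·(1 − r)^(−1/2) ≃ 3.17×1.796 ≃ 5.693

5.69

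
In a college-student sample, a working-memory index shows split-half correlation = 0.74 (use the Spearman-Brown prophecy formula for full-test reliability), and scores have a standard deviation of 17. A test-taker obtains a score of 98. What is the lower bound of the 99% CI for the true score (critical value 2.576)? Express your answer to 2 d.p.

81.07

Full-length reliability (Spearman-Brown) = 2(0.74)/(1+0.74) ≈ 0.8506
SEM = 17.0000 · √(1 − 0.8506) = 17.0000 · √0.1494 ≈ 17.0000 · 0.3866 ≈ 6.5714
Half-width = 2.576·6.5714 ≈ 16.9280
Lower bound: 98 − 16.9280 = 81.0720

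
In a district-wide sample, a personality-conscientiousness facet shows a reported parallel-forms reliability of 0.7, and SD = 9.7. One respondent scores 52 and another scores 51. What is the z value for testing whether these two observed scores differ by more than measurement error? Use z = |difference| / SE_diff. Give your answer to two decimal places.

0.13

SEM = 9.70000 × √(1 − 0.70000) = 9.70000 × √0.30000 ≃ 9.70000 × 0.54772 ≃ 5.31291
SE_diff = SEM × √2 ≃ 5.31291 × 1.41421 ≃ 7.51359
z = 1 / 7.51359 ≃ 0.13309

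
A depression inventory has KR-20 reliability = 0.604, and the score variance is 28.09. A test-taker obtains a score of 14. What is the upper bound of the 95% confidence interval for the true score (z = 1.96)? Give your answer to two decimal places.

20.54

SD = √28.09 ≃ 5.3000
The standard error of measurement is 5.3000·√(1 − 0.6040) ≃ 5.3000·0.6293 ≃ 3.3352.
Half-width = 1.96·3.3352 ≃ 6.5370
Upper limit = 14 + 6.5370 ≃ 20.5370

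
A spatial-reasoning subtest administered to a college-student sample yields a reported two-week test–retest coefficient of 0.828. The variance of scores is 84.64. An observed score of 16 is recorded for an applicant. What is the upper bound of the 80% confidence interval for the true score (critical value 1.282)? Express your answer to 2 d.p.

SD = √84.64 ≈ 9.2000
SEM = 9.2000·√(1 − 0.8280) ≈ 3.8155
Margin = 1.282 · 3.8155 ≈ 4.8915
Upper bound: 16 + 4.8915 = 20.8915

20.89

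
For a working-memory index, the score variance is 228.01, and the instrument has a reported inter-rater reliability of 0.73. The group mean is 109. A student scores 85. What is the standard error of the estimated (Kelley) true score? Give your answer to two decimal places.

6.70

SD = √228.01 = 15.1000
SE_est = 15.1000·√[r(1 − r)] ≃ 6.7038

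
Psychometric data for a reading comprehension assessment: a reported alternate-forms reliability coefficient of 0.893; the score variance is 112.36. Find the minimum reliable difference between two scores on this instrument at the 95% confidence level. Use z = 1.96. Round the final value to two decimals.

SD = √112.36 = 10.60000
SEM = 10.60000 × √(1 − 0.89300) = 10.60000 × √0.10700 ≃ 10.60000 × 0.32711 ≃ 3.46735
SE_diff = SEM × √2 ≃ 3.46735 × 1.41421 ≃ 4.90357
Smallest detectable difference = 1.96×4.90357 ≃ 9.61101

9.61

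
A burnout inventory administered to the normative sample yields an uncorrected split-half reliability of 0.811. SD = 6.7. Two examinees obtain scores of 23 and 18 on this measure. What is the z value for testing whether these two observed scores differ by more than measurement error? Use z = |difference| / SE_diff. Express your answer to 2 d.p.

1.63

Spearman-Brown: r = 2(0.811) / (1 + 0.811) = 1.62200 / 1.81100 ≈ 0.89564
SEM = 6.70000 · √(1 − 0.89564) = 6.70000 · √0.10436 ≈ 6.70000 · 0.32305 ≈ 2.16444
SE_diff = SEM · √2 ≈ 2.16444 · 1.41421 ≈ 3.06099
z = |23 − 18| / 3.06099 = 5 / 3.06099 ≈ 1.63346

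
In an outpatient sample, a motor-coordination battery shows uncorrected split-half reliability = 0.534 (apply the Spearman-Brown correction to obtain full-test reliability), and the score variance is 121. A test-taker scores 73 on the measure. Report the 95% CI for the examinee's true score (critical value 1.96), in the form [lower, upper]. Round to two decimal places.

SD = √121 = 11.0000
Spearman-Brown: r = 2(0.534) / (1 + 0.534) = 1.0680 / 1.5340 ≃ 0.6962
SEM = 11.0000*√(1 − 0.6962) ≃ 6.0628
Margin = 1.96 * 6.0628 ≃ 11.8831
Interval: (61.1169, 84.8831)

[61.12, 84.88]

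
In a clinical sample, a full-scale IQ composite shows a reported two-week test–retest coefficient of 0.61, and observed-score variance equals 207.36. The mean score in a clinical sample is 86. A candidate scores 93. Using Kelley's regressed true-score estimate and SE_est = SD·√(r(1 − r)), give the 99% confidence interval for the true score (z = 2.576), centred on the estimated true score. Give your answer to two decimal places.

SD = √207.36 = 14.4000
T̂ = 0.6100(93) + 0.3900(86) ≈ 90.2700
SE_est = SD · √(r(1 − r)) = 14.4000 · √0.2379 ≈ 14.4000 · 0.4877 ≈ 7.0236
CI = 90.2700 ± 2.576 · 7.0236 → [72.1772, 108.3628]

[72.18, 108.36]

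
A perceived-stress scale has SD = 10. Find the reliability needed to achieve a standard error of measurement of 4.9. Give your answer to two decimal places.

r = 1 − (4.900/10)² ≈ 1 − 0.240 ≈ 0.760

0.76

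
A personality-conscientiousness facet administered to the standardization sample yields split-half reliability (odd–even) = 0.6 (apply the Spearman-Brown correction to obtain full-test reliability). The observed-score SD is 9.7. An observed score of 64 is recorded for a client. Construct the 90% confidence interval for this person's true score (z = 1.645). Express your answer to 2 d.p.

r_full = 2·0.6 / (1 + 0.6) ≈ 0.75000
The standard error of measurement is 9.70000·√(1 − 0.75000) ≈ 9.70000·0.50000 ≈ 4.85000.
1.645 · SEM ≈ 7.97825
CI = 64 ± 7.97825 → [56.02175, 71.97825]

[56.02, 71.98]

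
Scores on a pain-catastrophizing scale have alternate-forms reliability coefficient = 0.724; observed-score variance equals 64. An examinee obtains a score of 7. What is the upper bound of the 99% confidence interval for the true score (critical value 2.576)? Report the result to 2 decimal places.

SD = √64 = 8.0000
The standard error of measurement is 8.0000·√(1 − 0.7240) ≈ 8.0000·0.5254 ≈ 4.2029.
2.576 · SEM ≈ 10.8266
Upper limit = 7 + 10.8266 ≈ 17.8266

17.83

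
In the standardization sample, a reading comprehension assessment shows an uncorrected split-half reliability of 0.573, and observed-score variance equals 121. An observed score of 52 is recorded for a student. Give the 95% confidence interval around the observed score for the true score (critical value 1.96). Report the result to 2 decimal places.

[40.77, 63.23]

SD = √121 = 11.000
Spearman-Brown: r = 2(0.573) / (1 + 0.573) = 1.146 / 1.573 ≈ 0.729
SEM = 11.000 × √(1 − 0.729) = 11.000 × √0.271 ≈ 11.000 × 0.521 ≈ 5.731
Margin = 1.96 × 5.731 ≈ 11.233
Interval: (40.767, 63.233)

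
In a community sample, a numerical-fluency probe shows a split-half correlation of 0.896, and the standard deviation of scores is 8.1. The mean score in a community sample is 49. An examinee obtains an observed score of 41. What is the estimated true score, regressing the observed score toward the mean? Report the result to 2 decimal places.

Spearman-Brown: r = 2(0.896) / (1 + 0.896) = 1.792 / 1.896 ≈ 0.945
T̂ = 0.945(41) + 0.055(49) ≈ 41.439

41.44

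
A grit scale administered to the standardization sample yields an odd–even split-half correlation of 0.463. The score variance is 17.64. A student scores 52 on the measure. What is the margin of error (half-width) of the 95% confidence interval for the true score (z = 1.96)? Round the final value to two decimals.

4.99

σ = 17.64^(1/2) = 4.200
Full-length reliability (Spearman-Brown) = 2(0.463)/(1+0.463) ≈ 0.633
The standard error of measurement is 4.200*√(1 − 0.633) ≈ 4.200*0.606 ≈ 2.545.
1.96 * SEM ≈ 4.987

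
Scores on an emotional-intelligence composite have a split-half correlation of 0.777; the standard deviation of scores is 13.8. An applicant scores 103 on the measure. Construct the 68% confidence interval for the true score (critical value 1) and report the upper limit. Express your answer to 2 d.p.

r_full = 2·0.777 / (1 + 0.777) ≈ 0.875
SEM = 13.800 × √(1 − 0.875) = 13.800 × √0.125 ≈ 13.800 × 0.354 ≈ 4.889
1 × SEM ≈ 4.889
Upper bound: 103 + 4.889 = 107.889

107.89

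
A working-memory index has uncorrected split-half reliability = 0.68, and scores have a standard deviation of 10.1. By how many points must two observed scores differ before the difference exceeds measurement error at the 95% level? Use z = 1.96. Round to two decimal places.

Spearman-Brown: r = 2(0.68) / (1 + 0.68) = 1.3600 / 1.6800 ≈ 0.8095
SEM = 10.1000 × √(1 − 0.8095) = 10.1000 × √0.1905 ≈ 10.1000 × 0.4364 ≈ 4.4080
SE_diff = SEM × √2 ≈ 4.4080 × 1.4142 ≈ 6.2339
Minimum reliable difference = 1.96 × SE_diff ≈ 1.96 × 6.2339 ≈ 12.2184

12.22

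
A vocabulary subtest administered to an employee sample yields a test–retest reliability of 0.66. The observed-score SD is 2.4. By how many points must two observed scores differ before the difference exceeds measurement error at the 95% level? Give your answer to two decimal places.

SEM = 2.40000·√(1 − 0.66000) ≈ 1.39943
SE_diff = √2 · SEM ≈ 1.97909
Smallest detectable difference = 1.96·1.97909 ≈ 3.87902

3.88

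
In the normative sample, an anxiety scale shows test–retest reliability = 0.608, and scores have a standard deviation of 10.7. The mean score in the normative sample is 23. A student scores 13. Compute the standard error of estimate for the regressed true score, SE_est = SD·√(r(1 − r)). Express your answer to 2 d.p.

5.22

SE_est = SD * √(r(1 − r)) = 10.70000 * √0.23834 ≈ 10.70000 * 0.48820 ≈ 5.22370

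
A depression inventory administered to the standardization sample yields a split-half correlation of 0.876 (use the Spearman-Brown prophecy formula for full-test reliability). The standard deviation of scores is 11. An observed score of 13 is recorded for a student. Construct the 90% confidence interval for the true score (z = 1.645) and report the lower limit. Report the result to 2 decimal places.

8.35

Spearman-Brown: r = 2(0.876) / (1 + 0.876) = 1.7520 / 1.8760 ≈ 0.9339
SEM = 11.0000 · √(1 − 0.9339) = 11.0000 · √0.0661 ≈ 11.0000 · 0.2571 ≈ 2.8281
Margin = 1.645 · 2.8281 ≈ 4.6521
Lower limit = 13 − 4.6521 ≈ 8.3479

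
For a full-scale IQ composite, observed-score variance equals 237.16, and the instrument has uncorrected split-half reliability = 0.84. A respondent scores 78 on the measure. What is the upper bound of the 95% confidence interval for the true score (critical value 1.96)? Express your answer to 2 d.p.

86.90

SD = √237.16 = 15.4000
r_full = 2·0.84 / (1 + 0.84) ≃ 0.9130
SEM = 15.4000 · √(1 − 0.9130) = 15.4000 · √0.0870 ≃ 15.4000 · 0.2949 ≃ 4.5412
1.96 · SEM ≃ 8.9008
Upper bound: 78 + 8.9008 = 86.9008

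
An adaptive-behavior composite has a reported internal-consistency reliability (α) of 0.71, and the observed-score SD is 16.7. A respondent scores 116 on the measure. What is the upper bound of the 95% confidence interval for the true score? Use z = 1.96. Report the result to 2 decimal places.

The standard error of measurement is 16.700×√(1 − 0.710) ≈ 16.700×0.539 ≈ 8.993.
1.96 × SEM ≈ 17.627
Upper limit = 116 + 17.627 ≈ 133.627

133.63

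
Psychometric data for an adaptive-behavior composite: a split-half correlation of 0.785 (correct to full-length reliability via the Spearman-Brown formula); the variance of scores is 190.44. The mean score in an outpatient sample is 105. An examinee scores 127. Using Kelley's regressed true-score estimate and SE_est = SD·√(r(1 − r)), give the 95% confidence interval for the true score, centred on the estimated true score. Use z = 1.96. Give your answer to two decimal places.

SD = √190.44 = 13.8000
Full-length reliability (Spearman-Brown) = 2(0.785)/(1+0.785) ≃ 0.8796
T̂ = 0.8796(127) + 0.1204(105) ≃ 124.3501
SE_est = 13.8000·√[r(1 − r)] ≃ 4.4917
95% CI: 124.3501 ± 8.8037 ≃ (115.5464, 133.1539)

[115.55, 133.15]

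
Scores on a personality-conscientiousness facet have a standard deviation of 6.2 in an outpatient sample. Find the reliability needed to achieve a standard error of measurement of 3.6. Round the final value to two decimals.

Required reliability = 1 − (SEM/SD)² = 1 − 0.33715 ≈ 0.66285

0.66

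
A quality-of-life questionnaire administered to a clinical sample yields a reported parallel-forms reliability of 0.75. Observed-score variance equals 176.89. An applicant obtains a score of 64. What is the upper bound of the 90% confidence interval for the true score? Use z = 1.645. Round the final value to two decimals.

σ = 176.89^(1/2) = 13.3000
SEM = 13.3000 · √(1 − 0.7500) = 13.3000 · √0.2500 ≈ 13.3000 · 0.5000 ≈ 6.6500
1.645 · SEM ≈ 10.9392
Upper bound: 64 + 10.9392 = 74.9393

74.94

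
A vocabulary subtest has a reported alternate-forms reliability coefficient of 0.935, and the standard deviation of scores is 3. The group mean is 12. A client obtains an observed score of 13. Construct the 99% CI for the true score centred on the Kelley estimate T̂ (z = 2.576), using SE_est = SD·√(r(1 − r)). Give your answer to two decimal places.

T̂ = r·X + (1 − r)·M = 0.9350*13 + 0.0650*12 = 12.1550 + 0.7800 ≈ 12.9350
SE_est = SD * √(r(1 − r)) = 3.0000 * √0.0608 ≈ 3.0000 * 0.2465 ≈ 0.7396
99% CI: 12.9350 ± 1.9052 ≈ (11.0298, 14.8402)

[11.03, 14.84]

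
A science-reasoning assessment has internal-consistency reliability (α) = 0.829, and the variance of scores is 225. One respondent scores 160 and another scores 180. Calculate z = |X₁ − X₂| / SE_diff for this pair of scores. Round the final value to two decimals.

2.28

σ = 225^(1/2) = 15.000
SEM = 15.000*√(1 − 0.829) ≈ 6.203
Standard error of the difference = 6.203·√2 ≈ 8.772
z = |160 − 180| / 8.772 = 20 / 8.772 ≈ 2.280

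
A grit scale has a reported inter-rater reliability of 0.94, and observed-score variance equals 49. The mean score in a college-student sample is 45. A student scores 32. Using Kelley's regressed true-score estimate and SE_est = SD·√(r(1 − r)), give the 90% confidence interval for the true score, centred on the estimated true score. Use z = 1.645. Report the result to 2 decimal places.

σ = 49^(1/2) = 7.00000
T̂ = r·X + (1 − r)·M = 0.94000*32 + 0.06000*45 = 30.08000 + 2.70000 ≃ 32.78000
SE_est = 7.00000·√[r(1 − r)] ≃ 1.66241
CI = 32.78000 ± 1.645 * 1.66241 → [30.04534, 35.51466]

[30.05, 35.51]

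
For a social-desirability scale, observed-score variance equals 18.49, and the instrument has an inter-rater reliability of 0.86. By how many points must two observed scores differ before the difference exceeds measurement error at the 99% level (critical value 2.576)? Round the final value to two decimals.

σ = 18.49^(1/2) = 4.30000
SEM = 4.30000·√(1 − 0.86000) ≈ 1.60891
SE_diff = √2 · SEM ≈ 2.27535
Minimum reliable difference = 2.576 · SE_diff ≈ 2.576 · 2.27535 ≈ 5.86129

5.86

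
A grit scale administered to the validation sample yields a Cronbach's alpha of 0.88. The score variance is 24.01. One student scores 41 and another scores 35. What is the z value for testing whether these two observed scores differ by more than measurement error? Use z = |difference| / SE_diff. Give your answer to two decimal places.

2.50

SD = √24.01 ≈ 4.90000
SEM = 4.90000 × √(1 − 0.88000) = 4.90000 × √0.12000 ≈ 4.90000 × 0.34641 ≈ 1.69741
SE_diff = SEM × √2 ≈ 1.69741 × 1.41421 ≈ 2.40050
z = |41 − 35| / 2.40050 = 6 / 2.40050 ≈ 2.49948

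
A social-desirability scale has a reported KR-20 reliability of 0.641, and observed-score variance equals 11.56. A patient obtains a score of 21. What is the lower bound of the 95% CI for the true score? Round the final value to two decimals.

17.01

σ = 11.56^(1/2) = 3.4000
SEM = 3.4000 * √(1 − 0.6410) = 3.4000 * √0.3590 ≈ 3.4000 * 0.5992 ≈ 2.0372
1.96 * SEM ≈ 3.9928
Lower limit = 21 − 3.9928 ≈ 17.0072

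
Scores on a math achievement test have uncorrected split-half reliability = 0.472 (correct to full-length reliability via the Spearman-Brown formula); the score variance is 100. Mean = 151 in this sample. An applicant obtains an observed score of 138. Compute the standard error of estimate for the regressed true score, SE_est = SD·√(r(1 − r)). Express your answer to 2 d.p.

σ = 100^(1/2) = 10.0000
r_full = 2·0.472 / (1 + 0.472) ≈ 0.6413
SE_est = SD * √(r(1 − r)) = 10.0000 * √0.2300 ≈ 10.0000 * 0.4796 ≈ 4.7962

4.80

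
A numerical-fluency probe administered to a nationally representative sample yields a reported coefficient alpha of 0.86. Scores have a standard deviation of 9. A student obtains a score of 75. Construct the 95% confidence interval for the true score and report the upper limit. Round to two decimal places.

81.60

The standard error of measurement is 9.0000×√(1 − 0.8600) ≈ 9.0000×0.3742 ≈ 3.3675.
Half-width = 1.96×3.3675 ≈ 6.6003
Upper bound: 75 + 6.6003 = 81.6003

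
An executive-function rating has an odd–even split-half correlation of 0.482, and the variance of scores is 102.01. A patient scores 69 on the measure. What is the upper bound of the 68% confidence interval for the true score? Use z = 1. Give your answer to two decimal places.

74.97

SD = √102.01 ≃ 10.100
Full-length reliability (Spearman-Brown) = 2(0.482)/(1+0.482) ≃ 0.650
The standard error of measurement is 10.100·√(1 − 0.650) ≃ 10.100·0.591 ≃ 5.971.
Half-width = 1·5.971 ≃ 5.971
Upper limit = 69 + 5.971 ≃ 74.971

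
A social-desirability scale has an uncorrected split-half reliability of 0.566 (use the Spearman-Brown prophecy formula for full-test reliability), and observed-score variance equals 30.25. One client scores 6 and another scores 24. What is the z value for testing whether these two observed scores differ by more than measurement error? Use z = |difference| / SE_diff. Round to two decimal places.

SD = √30.25 = 5.500
Spearman-Brown: r = 2(0.566) / (1 + 0.566) = 1.132 / 1.566 ≈ 0.723
SEM = 5.500 × √(1 − 0.723) = 5.500 × √0.277 ≈ 5.500 × 0.526 ≈ 2.895
Standard error of the difference = 2.895·√2 ≈ 4.095
z = 18 / 4.095 ≈ 4.396

4.40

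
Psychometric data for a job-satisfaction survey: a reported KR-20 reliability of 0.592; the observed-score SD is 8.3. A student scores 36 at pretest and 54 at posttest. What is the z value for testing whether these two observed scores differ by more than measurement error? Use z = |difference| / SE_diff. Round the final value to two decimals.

2.40

SEM = 8.30000 * √(1 − 0.59200) = 8.30000 * √0.40800 ≈ 8.30000 * 0.63875 ≈ 5.30161
SE_diff = √2 * SEM ≈ 7.49762
z = 18 / 7.49762 ≈ 2.40076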